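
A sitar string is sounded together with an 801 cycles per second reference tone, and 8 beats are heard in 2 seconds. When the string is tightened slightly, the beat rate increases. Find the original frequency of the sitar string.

Beat frequency = 8/2 = 4 Hz.
|f − 801| = 4, so the sitar string was at either 797 Hz or 805 Hz.
Increasing tension raises a string's frequency; the adjustment raises the sitar string's frequency.
The beat rate rose, so the adjustment moved the sitar string further from 801 Hz — it was already above the reference.

805 Hz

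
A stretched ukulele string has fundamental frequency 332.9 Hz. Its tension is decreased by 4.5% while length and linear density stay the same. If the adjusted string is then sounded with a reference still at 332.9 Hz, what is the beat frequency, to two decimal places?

7.58 Hz

For a string, f ∝ √T, so the new frequency is 332.9·√0.955 = 325.3235 Hz.
f_beat = |325.3235 − 332.9| = 7.58 Hz.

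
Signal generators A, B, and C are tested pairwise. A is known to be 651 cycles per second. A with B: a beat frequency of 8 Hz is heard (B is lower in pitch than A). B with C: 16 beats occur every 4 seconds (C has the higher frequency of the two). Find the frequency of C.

B is below A, so f_B = 651 − 8 = 643 Hz.
B–C: Beat frequency = 16/4 = 4 Hz.
C is above B, so f_C = 643 + 4 = 647 Hz.

647 Hz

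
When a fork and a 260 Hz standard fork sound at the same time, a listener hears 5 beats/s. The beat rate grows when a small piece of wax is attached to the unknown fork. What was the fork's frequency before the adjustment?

|f − 260| = 5, so the fork was at either 255 Hz or 265 Hz.
Loading a fork with wax lowers its frequency; the adjustment lowers the fork's frequency.
The beat rate rose, so the adjustment moved the fork further from 260 Hz — it was already below the reference.

255 Hz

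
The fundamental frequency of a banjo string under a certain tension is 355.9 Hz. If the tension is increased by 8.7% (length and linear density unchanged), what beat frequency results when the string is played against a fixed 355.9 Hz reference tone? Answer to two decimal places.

For a string, f ∝ √T, so the new frequency is 355.9·√1.087 = 371.0588 Hz.
f_beat = |371.0588 − 355.9| = 15.16 Hz.

15.16 Hz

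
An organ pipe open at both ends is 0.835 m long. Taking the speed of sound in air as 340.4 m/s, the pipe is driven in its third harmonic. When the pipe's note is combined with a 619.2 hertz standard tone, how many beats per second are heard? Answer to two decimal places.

Open pipe: f_n = n·v/(2L) = 3·340.4/(2·0.835) = 611.4970 Hz.
f_beat = |611.4970 − 619.2| = 7.70 Hz.

7.70 Hz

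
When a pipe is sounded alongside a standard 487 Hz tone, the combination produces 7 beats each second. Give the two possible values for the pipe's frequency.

|f − 487| = 7, so f = 487 ± 7.

480 Hz or 494 Hz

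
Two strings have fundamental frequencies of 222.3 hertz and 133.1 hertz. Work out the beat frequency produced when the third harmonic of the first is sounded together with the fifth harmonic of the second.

1.4 Hz

Third harmonic of the first: 3·222.3 = 666.9 Hz.
Fifth harmonic of the second: 5·133.1 = 665.5 Hz.
f_beat = |666.9 − 665.5| = 1.4 Hz.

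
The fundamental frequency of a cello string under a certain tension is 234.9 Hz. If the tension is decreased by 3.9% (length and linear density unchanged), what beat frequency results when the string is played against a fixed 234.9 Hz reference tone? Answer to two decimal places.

4.63 Hz

For a string, f ∝ √T, so the new frequency is 234.9·√0.961 = 230.2739 Hz.
f_beat = |230.2739 − 234.9| = 4.63 Hz.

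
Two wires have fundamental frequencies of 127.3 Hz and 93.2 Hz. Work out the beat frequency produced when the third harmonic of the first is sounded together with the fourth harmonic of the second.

9.1 Hz

Third harmonic of the first: 3·127.3 = 381.9 Hz.
Fourth harmonic of the second: 4·93.2 = 372.8 Hz.
f_beat = |381.9 − 372.8| = 9.1 Hz.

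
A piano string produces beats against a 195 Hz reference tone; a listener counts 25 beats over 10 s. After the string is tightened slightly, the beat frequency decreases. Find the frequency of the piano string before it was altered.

Beat frequency = 25/10 = 2.5 Hz.
|f − 195| = 2.5, so the piano string was at either 192.5 Hz or 197.5 Hz.
Increasing tension raises a string's frequency; the adjustment raises the piano string's frequency.
The beat rate fell, so the adjustment moved the piano string toward 195 Hz — it must have started below the reference.

192.5 Hz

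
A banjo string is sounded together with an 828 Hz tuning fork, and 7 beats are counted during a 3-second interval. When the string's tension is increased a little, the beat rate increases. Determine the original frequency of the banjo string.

Beat frequency = 7/3 = 2.3333 Hz.
|f − 828| = 2.3333, so the banjo string was at either 825.6667 Hz or 830.3333 Hz.
Higher tension means higher frequency; the adjustment raises the banjo string's frequency.
The beat rate rose, so the adjustment moved the banjo string further from 828 Hz — it was already above the reference.

830.3333 Hz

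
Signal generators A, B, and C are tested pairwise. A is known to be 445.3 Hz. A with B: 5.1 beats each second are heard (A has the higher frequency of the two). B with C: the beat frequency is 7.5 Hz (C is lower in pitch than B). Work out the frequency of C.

432.7 Hz

B is below A, so f_B = 445.3 − 5.1 = 440.2 Hz.
C is below B, so f_C = 440.2 − 7.5 = 432.7 Hz.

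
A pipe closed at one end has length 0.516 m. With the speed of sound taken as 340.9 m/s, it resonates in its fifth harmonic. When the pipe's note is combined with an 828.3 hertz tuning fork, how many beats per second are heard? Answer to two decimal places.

2.48 Hz

Closed pipe (odd harmonics): f_n = n·v/(4L) = 5·340.9/(4·0.516) = 825.8236 Hz.
f_beat = |825.8236 − 828.3| = 2.48 Hz.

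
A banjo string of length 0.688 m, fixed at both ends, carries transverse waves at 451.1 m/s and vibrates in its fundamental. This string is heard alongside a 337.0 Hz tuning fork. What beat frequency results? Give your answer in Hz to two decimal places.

For a string fixed at both ends, f_n = n·v/(2L) = 1·451.1/(2·0.688) = 327.8343 Hz.
f_beat = |327.8343 − 337.0| = 9.17 Hz.

9.17 Hz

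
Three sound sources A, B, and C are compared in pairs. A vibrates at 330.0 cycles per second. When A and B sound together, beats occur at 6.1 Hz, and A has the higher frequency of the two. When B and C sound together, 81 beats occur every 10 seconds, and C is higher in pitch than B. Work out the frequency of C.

B is below A, so f_B = 330.0 − 6.1 = 323.9 Hz.
B–C: Beat frequency = 81/10 = 8.1 Hz.
C is above B, so f_C = 323.9 + 8.1 = 332 Hz.

332 Hz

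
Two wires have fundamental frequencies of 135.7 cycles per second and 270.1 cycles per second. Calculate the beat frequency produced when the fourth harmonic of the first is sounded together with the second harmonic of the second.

Fourth harmonic of the first: 4·135.7 = 542.8 Hz.
Second harmonic of the second: 2·270.1 = 540.2 Hz.
f_beat = |542.8 − 540.2| = 2.6 Hz.

2.6 Hz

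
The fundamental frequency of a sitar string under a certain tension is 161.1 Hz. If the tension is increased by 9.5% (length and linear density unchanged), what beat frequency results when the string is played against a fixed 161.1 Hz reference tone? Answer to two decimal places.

For a string, f ∝ √T, so the new frequency is 161.1·√1.095 = 168.5787 Hz.
f_beat = |168.5787 − 161.1| = 7.48 Hz.

7.48 Hz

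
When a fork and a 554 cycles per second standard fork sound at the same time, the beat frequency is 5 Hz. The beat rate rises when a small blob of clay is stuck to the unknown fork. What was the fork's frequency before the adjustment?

|f − 554| = 5, so the fork was at either 549 Hz or 559 Hz.
Adding mass to a fork lowers its frequency; the adjustment lowers the fork's frequency.
The beat rate rose, so the adjustment moved the fork further from 554 Hz — it was already below the reference.

549 Hz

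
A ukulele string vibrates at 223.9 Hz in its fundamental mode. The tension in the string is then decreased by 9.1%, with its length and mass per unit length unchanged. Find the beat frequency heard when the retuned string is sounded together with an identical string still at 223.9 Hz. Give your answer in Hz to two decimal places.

10.43 Hz

For a string, f ∝ √T, so the new frequency is 223.9·√0.909 = 213.4696 Hz.
f_beat = |213.4696 − 223.9| = 10.43 Hz.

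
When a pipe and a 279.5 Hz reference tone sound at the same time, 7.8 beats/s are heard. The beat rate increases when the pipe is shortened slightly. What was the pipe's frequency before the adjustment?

|f − 279.5| = 7.8, so the pipe was at either 271.7 Hz or 287.3 Hz.
A shorter pipe has a higher fundamental; the adjustment raises the pipe's frequency.
The beat rate rose, so the adjustment moved the pipe further from 279.5 Hz — it was already above the reference.

287.3 Hz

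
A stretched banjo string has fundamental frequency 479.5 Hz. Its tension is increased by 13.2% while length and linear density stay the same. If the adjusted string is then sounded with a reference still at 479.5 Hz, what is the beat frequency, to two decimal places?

30.67 Hz

For a string, f ∝ √T, so the new frequency is 479.5·√1.132 = 510.1664 Hz.
f_beat = |510.1664 − 479.5| = 30.67 Hz.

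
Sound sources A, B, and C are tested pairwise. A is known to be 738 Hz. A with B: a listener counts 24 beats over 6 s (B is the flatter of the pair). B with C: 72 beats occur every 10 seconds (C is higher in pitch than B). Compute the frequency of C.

A–B: Beat frequency = 24/6 = 4 Hz.
B is below A, so f_B = 738 − 4 = 734 Hz.
B–C: Beat frequency = 72/10 = 7.2 Hz.
C is above B, so f_C = 734 + 7.2 = 741.2 Hz.

741.2 Hz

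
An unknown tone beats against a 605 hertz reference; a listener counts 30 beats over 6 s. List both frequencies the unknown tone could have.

Beat frequency = 30/6 = 5 Hz.
|f − 605| = 5, so f = 605 ± 5.

600 Hz or 610 Hz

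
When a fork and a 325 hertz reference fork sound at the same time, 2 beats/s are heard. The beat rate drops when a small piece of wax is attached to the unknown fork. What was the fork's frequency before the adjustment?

|f − 325| = 2, so the fork was at either 323 Hz or 327 Hz.
Loading a fork with wax lowers its frequency; the adjustment lowers the fork's frequency.
The beat rate fell, so the adjustment moved the fork toward 325 Hz — it must have started above the reference.

327 Hz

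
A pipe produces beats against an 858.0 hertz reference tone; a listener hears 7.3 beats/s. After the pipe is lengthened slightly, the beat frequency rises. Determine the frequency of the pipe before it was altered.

|f − 858.0| = 7.3, so the pipe was at either 850.7 Hz or 865.3 Hz.
A longer pipe has a lower fundamental; the adjustment lowers the pipe's frequency.
The beat rate rose, so the adjustment moved the pipe further from 858.0 Hz — it was already below the reference.

850.7 Hz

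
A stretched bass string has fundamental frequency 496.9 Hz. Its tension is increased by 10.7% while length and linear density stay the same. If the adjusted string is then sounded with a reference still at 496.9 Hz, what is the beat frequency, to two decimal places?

25.91 Hz

For a string, f ∝ √T, so the new frequency is 496.9·√1.107 = 522.8087 Hz.
f_beat = |522.8087 − 496.9| = 25.91 Hz.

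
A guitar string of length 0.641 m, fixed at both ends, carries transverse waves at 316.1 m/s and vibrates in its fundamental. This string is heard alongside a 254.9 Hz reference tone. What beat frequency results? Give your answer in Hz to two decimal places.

8.33 Hz

For a string fixed at both ends, f_n = n·v/(2L) = 1·316.1/(2·0.641) = 246.5679 Hz.
f_beat = |246.5679 − 254.9| = 8.33 Hz.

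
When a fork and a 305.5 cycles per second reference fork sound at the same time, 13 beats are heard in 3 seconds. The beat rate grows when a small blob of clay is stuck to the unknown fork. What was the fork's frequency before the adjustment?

Beat frequency = 13/3 = 4.3333 Hz.
|f − 305.5| = 4.3333, so the fork was at either 301.1667 Hz or 309.8333 Hz.
Adding mass to a fork lowers its frequency; the adjustment lowers the fork's frequency.
The beat rate rose, so the adjustment moved the fork further from 305.5 Hz — it was already below the reference.

301.1667 Hz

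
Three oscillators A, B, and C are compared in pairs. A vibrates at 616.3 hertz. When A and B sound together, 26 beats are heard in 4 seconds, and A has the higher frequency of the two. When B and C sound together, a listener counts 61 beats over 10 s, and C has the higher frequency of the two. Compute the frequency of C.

A–B: Beat frequency = 26/4 = 6.5 Hz.
B is below A, so f_B = 616.3 − 6.5 = 609.8 Hz.
B–C: Beat frequency = 61/10 = 6.1 Hz.
C is above B, so f_C = 609.8 + 6.1 = 615.9 Hz.

615.9 Hz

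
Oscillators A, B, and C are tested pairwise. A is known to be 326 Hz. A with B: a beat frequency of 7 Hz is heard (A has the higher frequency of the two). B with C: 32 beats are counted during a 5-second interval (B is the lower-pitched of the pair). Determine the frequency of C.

B is below A, so f_B = 326 − 7 = 319 Hz.
B–C: Beat frequency = 32/5 = 6.4 Hz.
C is above B, so f_C = 319 + 6.4 = 325.4 Hz.

325.4 Hz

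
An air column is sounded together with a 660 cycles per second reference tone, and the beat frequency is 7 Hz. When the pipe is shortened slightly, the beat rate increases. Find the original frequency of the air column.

667 Hz

|f − 660| = 7, so the air column was at either 653 Hz or 667 Hz.
A shorter pipe has a higher fundamental; the adjustment raises the air column's frequency.
The beat rate rose, so the adjustment moved the air column further from 660 Hz — it was already above the reference.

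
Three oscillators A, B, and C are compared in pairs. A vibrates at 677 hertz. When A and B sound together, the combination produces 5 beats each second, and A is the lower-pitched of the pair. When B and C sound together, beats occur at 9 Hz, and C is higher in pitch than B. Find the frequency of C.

B is above A, so f_B = 677 + 5 = 682 Hz.
C is above B, so f_C = 682 + 9 = 691 Hz.

691 Hz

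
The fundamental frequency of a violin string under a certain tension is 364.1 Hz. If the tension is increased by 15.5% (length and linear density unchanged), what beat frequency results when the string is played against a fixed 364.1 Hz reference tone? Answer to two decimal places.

27.20 Hz

For a string, f ∝ √T, so the new frequency is 364.1·√1.155 = 391.3016 Hz.
f_beat = |391.3016 − 364.1| = 27.20 Hz.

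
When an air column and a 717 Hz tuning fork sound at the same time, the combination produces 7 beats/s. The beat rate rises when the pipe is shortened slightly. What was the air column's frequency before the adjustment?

724 Hz

|f − 717| = 7, so the air column was at either 710 Hz or 724 Hz.
A shorter pipe has a higher fundamental; the adjustment raises the air column's frequency.
The beat rate rose, so the adjustment moved the air column further from 717 Hz — it was already above the reference.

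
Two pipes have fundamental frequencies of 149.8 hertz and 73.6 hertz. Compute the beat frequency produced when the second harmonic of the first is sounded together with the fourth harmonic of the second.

5.2 Hz

Second harmonic of the first: 2·149.8 = 299.6 Hz.
Fourth harmonic of the second: 4·73.6 = 294.4 Hz.
f_beat = |299.6 − 294.4| = 5.2 Hz.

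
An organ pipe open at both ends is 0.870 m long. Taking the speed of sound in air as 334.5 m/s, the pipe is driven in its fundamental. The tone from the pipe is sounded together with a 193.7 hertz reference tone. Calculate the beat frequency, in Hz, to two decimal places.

Open pipe: f_n = n·v/(2L) = 1·334.5/(2·0.870) = 192.2414 Hz.
f_beat = |192.2414 − 193.7| = 1.46 Hz.

1.46 Hz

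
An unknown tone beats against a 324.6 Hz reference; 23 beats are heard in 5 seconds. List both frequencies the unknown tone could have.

Beat frequency = 23/5 = 4.6 Hz.
|f − 324.6| = 4.6, so f = 324.6 ± 4.6.

320 Hz or 329.2 Hz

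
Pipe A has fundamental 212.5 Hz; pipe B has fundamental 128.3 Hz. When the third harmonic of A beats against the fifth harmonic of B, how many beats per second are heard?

Third harmonic of the first: 3·212.5 = 637.5 Hz.
Fifth harmonic of the second: 5·128.3 = 641.5 Hz.
f_beat = |637.5 − 641.5| = 4.0 Hz.

4.0 Hz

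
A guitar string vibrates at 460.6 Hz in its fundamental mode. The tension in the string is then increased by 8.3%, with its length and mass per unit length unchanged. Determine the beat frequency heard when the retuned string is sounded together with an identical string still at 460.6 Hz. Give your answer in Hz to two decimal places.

For a string, f ∝ √T, so the new frequency is 460.6·√1.083 = 479.3339 Hz.
f_beat = |479.3339 − 460.6| = 18.73 Hz.

18.73 Hz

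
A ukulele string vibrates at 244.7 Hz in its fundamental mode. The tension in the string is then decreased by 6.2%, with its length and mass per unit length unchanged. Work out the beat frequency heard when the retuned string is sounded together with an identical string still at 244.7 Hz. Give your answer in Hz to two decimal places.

7.71 Hz

For a string, f ∝ √T, so the new frequency is 244.7·√0.938 = 236.9929 Hz.
f_beat = |236.9929 − 244.7| = 7.71 Hz.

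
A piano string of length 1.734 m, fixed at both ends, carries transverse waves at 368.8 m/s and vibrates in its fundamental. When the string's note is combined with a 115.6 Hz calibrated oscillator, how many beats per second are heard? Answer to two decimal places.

9.26 Hz

For a string fixed at both ends, f_n = n·v/(2L) = 1·368.8/(2·1.734) = 106.3437 Hz.
f_beat = |106.3437 − 115.6| = 9.26 Hz.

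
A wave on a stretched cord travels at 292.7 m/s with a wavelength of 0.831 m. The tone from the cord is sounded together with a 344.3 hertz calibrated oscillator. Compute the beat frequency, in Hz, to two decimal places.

Source frequency f = v/λ = 292.7/0.831 = 352.2262 Hz.
f_beat = |352.2262 − 344.3| = 7.93 Hz.

7.93 Hz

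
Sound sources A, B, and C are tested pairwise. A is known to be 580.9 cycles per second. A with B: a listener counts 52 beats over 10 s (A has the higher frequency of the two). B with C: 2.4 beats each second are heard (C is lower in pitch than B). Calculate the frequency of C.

A–B: Beat frequency = 52/10 = 5.2 Hz.
B is below A, so f_B = 580.9 − 5.2 = 575.7 Hz.
C is below B, so f_C = 575.7 − 2.4 = 573.3 Hz.

573.3 Hz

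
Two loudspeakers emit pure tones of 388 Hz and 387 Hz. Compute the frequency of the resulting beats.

1 Hz

The beat frequency equals the magnitude of the frequency difference.
|388 − 387| = 1 Hz.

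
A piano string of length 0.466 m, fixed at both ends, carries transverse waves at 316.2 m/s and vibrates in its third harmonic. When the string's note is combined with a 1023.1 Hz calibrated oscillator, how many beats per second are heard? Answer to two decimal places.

5.29 Hz

For a string fixed at both ends, f_n = n·v/(2L) = 3·316.2/(2·0.466) = 1017.8112 Hz.
f_beat = |1017.8112 − 1023.1| = 5.29 Hz.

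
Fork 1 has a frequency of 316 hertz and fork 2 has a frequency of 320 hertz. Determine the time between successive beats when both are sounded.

0.250 s

f_beat = |316 − 320| = 4 Hz.
Beat period T = 1 / f_beat = 1 / 4 s.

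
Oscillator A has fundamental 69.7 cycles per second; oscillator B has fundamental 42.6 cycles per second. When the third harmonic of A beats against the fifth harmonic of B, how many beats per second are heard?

Third harmonic of the first: 3·69.7 = 209.1 Hz.
Fifth harmonic of the second: 5·42.6 = 213.0 Hz.
f_beat = |209.1 − 213.0| = 3.9 Hz.

3.9 Hz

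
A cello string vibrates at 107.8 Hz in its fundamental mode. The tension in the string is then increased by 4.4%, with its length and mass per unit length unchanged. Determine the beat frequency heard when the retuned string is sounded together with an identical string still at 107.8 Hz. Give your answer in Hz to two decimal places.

2.35 Hz

For a string, f ∝ √T, so the new frequency is 107.8·√1.044 = 110.1461 Hz.
f_beat = |110.1461 − 107.8| = 2.35 Hz.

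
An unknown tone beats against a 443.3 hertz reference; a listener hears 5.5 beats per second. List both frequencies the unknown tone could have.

|f − 443.3| = 5.5, so f = 443.3 ± 5.5.

437.8 Hz or 448.8 Hz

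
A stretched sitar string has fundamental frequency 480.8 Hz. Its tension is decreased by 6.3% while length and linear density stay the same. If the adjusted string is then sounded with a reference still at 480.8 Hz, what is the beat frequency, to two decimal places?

15.39 Hz

For a string, f ∝ √T, so the new frequency is 480.8·√0.937 = 465.4084 Hz.
f_beat = |465.4084 − 480.8| = 15.39 Hz.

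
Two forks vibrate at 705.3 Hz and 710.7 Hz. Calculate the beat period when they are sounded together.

0.185 s

f_beat = |705.3 − 710.7| = 5.4 Hz.
Beat period T = 1 / f_beat = 1 / 5.4 s.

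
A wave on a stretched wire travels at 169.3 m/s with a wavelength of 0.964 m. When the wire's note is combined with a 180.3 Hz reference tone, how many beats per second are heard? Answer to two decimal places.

4.68 Hz

Source frequency f = v/λ = 169.3/0.964 = 175.6224 Hz.
f_beat = |175.6224 − 180.3| = 4.68 Hz.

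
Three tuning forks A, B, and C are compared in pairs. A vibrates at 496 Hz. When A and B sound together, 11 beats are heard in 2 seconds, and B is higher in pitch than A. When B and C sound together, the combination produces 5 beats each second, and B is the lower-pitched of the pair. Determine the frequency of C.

506.5 Hz

A–B: Beat frequency = 11/2 = 5.5 Hz.
B is above A, so f_B = 496 + 5.5 = 501.5 Hz.
C is above B, so f_C = 501.5 + 5 = 506.5 Hz.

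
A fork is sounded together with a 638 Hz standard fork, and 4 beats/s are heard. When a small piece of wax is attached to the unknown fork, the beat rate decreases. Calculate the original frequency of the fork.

642 Hz

|f − 638| = 4, so the fork was at either 634 Hz or 642 Hz.
Loading a fork with wax lowers its frequency; the adjustment lowers the fork's frequency.
The beat rate fell, so the adjustment moved the fork toward 638 Hz — it must have started above the reference.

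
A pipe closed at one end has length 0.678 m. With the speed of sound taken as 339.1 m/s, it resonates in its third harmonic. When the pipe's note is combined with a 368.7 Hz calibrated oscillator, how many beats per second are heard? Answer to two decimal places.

6.41 Hz

Closed pipe (odd harmonics): f_n = n·v/(4L) = 3·339.1/(4·0.678) = 375.1106 Hz.
f_beat = |375.1106 − 368.7| = 6.41 Hz.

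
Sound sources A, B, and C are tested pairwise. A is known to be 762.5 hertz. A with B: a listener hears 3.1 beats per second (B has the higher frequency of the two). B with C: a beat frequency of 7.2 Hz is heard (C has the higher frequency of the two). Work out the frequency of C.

772.8 Hz

B is above A, so f_B = 762.5 + 3.1 = 765.6 Hz.
C is above B, so f_C = 765.6 + 7.2 = 772.8 Hz.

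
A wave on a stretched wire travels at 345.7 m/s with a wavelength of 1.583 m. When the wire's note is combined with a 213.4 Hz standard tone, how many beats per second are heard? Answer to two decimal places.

Source frequency f = v/λ = 345.7/1.583 = 218.3828 Hz.
f_beat = |218.3828 − 213.4| = 4.98 Hz.

4.98 Hz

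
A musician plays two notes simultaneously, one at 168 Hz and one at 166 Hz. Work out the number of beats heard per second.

f_beat = |f₁ − f₂|.
|168 − 166| = 2 Hz.

2 Hz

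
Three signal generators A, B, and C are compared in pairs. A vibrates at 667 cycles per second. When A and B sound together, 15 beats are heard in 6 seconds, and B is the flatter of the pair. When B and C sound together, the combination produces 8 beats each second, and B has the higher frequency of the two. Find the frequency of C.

656.5 Hz

A–B: Beat frequency = 15/6 = 2.5 Hz.
B is below A, so f_B = 667 − 2.5 = 664.5 Hz.
C is below B, so f_C = 664.5 − 8 = 656.5 Hz.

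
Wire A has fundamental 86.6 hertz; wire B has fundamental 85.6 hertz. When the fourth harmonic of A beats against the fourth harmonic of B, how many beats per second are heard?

4.0 Hz

Fourth harmonic of the first: 4·86.6 = 346.4 Hz.
Fourth harmonic of the second: 4·85.6 = 342.4 Hz.
f_beat = |346.4 − 342.4| = 4.0 Hz.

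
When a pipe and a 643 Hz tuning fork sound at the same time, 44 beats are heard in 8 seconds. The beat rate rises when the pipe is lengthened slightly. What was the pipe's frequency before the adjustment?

637.5 Hz

Beat frequency = 44/8 = 5.5 Hz.
|f − 643| = 5.5, so the pipe was at either 637.5 Hz or 648.5 Hz.
A longer pipe has a lower fundamental; the adjustment lowers the pipe's frequency.
The beat rate rose, so the adjustment moved the pipe further from 643 Hz — it was already below the reference.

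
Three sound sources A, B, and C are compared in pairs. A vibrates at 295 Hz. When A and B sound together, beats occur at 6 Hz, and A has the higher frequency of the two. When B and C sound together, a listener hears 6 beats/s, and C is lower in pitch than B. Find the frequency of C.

B is below A, so f_B = 295 − 6 = 289 Hz.
C is below B, so f_C = 289 − 6 = 283 Hz.

283 Hz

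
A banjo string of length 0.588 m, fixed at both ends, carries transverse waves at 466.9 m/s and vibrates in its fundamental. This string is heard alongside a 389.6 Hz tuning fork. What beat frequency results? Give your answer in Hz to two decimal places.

7.42 Hz

For a string fixed at both ends, f_n = n·v/(2L) = 1·466.9/(2·0.588) = 397.0238 Hz.
f_beat = |397.0238 − 389.6| = 7.42 Hz.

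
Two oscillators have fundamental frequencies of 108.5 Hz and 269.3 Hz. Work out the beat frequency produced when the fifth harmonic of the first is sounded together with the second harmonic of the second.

3.9 Hz

Fifth harmonic of the first: 5·108.5 = 542.5 Hz.
Second harmonic of the second: 2·269.3 = 538.6 Hz.
f_beat = |542.5 − 538.6| = 3.9 Hz.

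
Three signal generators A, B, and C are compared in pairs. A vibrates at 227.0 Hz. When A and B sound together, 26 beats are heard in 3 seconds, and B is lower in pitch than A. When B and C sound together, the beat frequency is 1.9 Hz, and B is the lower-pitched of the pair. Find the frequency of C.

A–B: Beat frequency = 26/3 = 8.6667 Hz.
B is below A, so f_B = 227.0 − 8.6667 = 218.3333 Hz.
C is above B, so f_C = 218.3333 + 1.9 = 220.2333 Hz.

220.2333 Hz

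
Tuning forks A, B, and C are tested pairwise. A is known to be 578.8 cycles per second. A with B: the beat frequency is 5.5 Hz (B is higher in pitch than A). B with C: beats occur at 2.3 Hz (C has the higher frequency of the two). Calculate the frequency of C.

586.6 Hz

B is above A, so f_B = 578.8 + 5.5 = 584.3 Hz.
C is above B, so f_C = 584.3 + 2.3 = 586.6 Hz.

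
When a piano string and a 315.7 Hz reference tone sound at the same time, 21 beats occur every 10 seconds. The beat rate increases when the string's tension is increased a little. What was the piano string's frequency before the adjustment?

Beat frequency = 21/10 = 2.1 Hz.
|f − 315.7| = 2.1, so the piano string was at either 313.6 Hz or 317.8 Hz.
Higher tension means higher frequency; the adjustment raises the piano string's frequency.
The beat rate rose, so the adjustment moved the piano string further from 315.7 Hz — it was already above the reference.

317.8 Hz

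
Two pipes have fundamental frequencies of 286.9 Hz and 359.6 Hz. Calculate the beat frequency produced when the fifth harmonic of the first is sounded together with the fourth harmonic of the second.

3.9 Hz

Fifth harmonic of the first: 5·286.9 = 1434.5 Hz.
Fourth harmonic of the second: 4·359.6 = 1438.4 Hz.
f_beat = |1434.5 − 1438.4| = 3.9 Hz.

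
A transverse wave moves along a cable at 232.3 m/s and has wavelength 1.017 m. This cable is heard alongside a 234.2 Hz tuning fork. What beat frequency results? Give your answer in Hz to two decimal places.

Source frequency f = v/λ = 232.3/1.017 = 228.4169 Hz.
f_beat = |228.4169 − 234.2| = 5.78 Hz.

5.78 Hz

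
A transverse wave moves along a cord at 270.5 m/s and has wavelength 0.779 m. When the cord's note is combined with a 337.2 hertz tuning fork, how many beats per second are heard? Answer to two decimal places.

Source frequency f = v/λ = 270.5/0.779 = 347.2401 Hz.
f_beat = |347.2401 − 337.2| = 10.04 Hz.

10.04 Hz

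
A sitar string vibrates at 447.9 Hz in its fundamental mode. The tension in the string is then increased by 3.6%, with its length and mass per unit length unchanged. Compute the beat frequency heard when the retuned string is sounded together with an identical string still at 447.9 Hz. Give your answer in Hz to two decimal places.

For a string, f ∝ √T, so the new frequency is 447.9·√1.036 = 455.8909 Hz.
f_beat = |455.8909 − 447.9| = 7.99 Hz.

7.99 Hz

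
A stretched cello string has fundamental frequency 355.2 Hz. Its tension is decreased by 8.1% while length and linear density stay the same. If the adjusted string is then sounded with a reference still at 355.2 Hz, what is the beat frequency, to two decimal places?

For a string, f ∝ √T, so the new frequency is 355.2·√0.919 = 340.5107 Hz.
f_beat = |340.5107 − 355.2| = 14.69 Hz.

14.69 Hz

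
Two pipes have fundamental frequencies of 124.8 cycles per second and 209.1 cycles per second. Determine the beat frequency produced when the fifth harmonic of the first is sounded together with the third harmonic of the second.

Fifth harmonic of the first: 5·124.8 = 624.0 Hz.
Third harmonic of the second: 3·209.1 = 627.3 Hz.
f_beat = |624.0 − 627.3| = 3.3 Hz.

3.3 Hz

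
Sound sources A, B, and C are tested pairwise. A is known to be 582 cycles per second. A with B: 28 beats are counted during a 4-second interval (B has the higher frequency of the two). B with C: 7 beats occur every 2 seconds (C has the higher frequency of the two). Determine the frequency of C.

A–B: Beat frequency = 28/4 = 7 Hz.
B is above A, so f_B = 582 + 7 = 589 Hz.
B–C: Beat frequency = 7/2 = 3.5 Hz.
C is above B, so f_C = 589 + 3.5 = 592.5 Hz.

592.5 Hz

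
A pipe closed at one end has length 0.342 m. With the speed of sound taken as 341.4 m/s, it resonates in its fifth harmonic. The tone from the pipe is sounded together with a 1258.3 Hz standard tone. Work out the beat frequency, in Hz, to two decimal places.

Closed pipe (odd harmonics): f_n = n·v/(4L) = 5·341.4/(4·0.342) = 1247.8070 Hz.
f_beat = |1247.8070 − 1258.3| = 10.49 Hz.

10.49 Hz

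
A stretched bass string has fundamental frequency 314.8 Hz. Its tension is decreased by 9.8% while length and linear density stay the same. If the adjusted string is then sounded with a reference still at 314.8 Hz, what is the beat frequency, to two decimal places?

15.82 Hz

For a string, f ∝ √T, so the new frequency is 314.8·√0.902 = 298.9771 Hz.
f_beat = |298.9771 − 314.8| = 15.82 Hz.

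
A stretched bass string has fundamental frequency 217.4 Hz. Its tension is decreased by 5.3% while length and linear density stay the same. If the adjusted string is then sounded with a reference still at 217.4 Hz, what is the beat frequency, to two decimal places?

5.84 Hz

For a string, f ∝ √T, so the new frequency is 217.4·√0.947 = 211.5605 Hz.
f_beat = |211.5605 − 217.4| = 5.84 Hz.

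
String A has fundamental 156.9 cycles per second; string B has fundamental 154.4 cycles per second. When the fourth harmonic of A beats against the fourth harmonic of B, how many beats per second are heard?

10.0 Hz

Fourth harmonic of the first: 4·156.9 = 627.6 Hz.
Fourth harmonic of the second: 4·154.4 = 617.6 Hz.
f_beat = |627.6 − 617.6| = 10.0 Hz.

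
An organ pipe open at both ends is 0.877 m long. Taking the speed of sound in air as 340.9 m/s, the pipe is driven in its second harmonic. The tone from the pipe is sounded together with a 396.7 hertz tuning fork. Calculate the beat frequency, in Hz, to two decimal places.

7.99 Hz

Open pipe: f_n = n·v/(2L) = 2·340.9/(2·0.877) = 388.7115 Hz.
f_beat = |388.7115 − 396.7| = 7.99 Hz.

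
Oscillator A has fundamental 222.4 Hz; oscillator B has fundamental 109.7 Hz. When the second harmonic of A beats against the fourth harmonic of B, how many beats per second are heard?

Second harmonic of the first: 2·222.4 = 444.8 Hz.
Fourth harmonic of the second: 4·109.7 = 438.8 Hz.
f_beat = |444.8 − 438.8| = 6.0 Hz.

6.0 Hz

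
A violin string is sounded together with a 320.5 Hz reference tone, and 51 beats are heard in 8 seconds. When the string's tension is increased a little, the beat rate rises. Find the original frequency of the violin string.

Beat frequency = 51/8 = 6.375 Hz.
|f − 320.5| = 6.375, so the violin string was at either 314.125 Hz or 326.875 Hz.
Higher tension means higher frequency; the adjustment raises the violin string's frequency.
The beat rate rose, so the adjustment moved the violin string further from 320.5 Hz — it was already above the reference.

326.875 Hz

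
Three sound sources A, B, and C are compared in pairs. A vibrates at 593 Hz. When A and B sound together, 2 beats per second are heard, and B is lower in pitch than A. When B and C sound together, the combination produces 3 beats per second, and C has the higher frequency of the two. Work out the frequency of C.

B is below A, so f_B = 593 − 2 = 591 Hz.
C is above B, so f_C = 591 + 3 = 594 Hz.

594 Hz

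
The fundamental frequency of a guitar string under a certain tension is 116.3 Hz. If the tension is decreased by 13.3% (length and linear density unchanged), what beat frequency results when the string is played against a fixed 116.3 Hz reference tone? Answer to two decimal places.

For a string, f ∝ √T, so the new frequency is 116.3·√0.867 = 108.2902 Hz.
f_beat = |108.2902 − 116.3| = 8.01 Hz.

8.01 Hz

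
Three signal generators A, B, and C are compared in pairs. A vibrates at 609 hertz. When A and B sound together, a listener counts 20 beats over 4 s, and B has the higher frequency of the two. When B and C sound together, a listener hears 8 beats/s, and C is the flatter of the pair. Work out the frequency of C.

A–B: Beat frequency = 20/4 = 5 Hz.
B is above A, so f_B = 609 + 5 = 614 Hz.
C is below B, so f_C = 614 − 8 = 606 Hz.

606 Hz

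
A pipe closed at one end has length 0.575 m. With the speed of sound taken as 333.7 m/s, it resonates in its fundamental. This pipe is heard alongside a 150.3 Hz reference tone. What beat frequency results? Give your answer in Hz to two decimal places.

Closed pipe (odd harmonics): f_n = n·v/(4L) = 1·333.7/(4·0.575) = 145.0870 Hz.
f_beat = |145.0870 − 150.3| = 5.21 Hz.

5.21 Hz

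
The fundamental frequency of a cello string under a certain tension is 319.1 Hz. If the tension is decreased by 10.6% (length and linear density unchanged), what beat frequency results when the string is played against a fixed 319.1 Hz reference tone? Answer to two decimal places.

For a string, f ∝ √T, so the new frequency is 319.1·√0.894 = 301.7141 Hz.
f_beat = |301.7141 − 319.1| = 17.39 Hz.

17.39 Hz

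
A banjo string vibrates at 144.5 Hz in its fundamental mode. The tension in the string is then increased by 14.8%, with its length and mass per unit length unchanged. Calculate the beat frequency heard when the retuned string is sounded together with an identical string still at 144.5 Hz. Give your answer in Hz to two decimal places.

10.32 Hz

For a string, f ∝ √T, so the new frequency is 144.5·√1.148 = 154.8242 Hz.
f_beat = |154.8242 − 144.5| = 10.32 Hz.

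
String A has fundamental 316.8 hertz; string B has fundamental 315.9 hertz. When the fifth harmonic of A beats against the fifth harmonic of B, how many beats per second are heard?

Fifth harmonic of the first: 5·316.8 = 1584.0 Hz.
Fifth harmonic of the second: 5·315.9 = 1579.5 Hz.
f_beat = |1584.0 − 1579.5| = 4.5 Hz.

4.5 Hz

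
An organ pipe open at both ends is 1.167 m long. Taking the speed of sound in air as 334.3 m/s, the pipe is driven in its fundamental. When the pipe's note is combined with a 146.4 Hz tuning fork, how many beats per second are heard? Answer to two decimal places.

Open pipe: f_n = n·v/(2L) = 1·334.3/(2·1.167) = 143.2305 Hz.
f_beat = |143.2305 − 146.4| = 3.17 Hz.

3.17 Hz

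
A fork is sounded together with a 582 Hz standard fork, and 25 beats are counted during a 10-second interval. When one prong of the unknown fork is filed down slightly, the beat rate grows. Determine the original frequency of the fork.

Beat frequency = 25/10 = 2.5 Hz.
|f − 582| = 2.5, so the fork was at either 579.5 Hz or 584.5 Hz.
Filing a prong removes mass and raises the fork's frequency; the adjustment raises the fork's frequency.
The beat rate rose, so the adjustment moved the fork further from 582 Hz — it was already above the reference.

584.5 Hz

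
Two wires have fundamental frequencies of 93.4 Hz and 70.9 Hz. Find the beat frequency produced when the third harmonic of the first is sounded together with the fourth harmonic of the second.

Third harmonic of the first: 3·93.4 = 280.2 Hz.
Fourth harmonic of the second: 4·70.9 = 283.6 Hz.
f_beat = |280.2 − 283.6| = 3.4 Hz.

3.4 Hz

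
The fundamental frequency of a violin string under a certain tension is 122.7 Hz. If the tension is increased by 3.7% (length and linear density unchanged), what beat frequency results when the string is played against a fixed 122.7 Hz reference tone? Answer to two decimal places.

For a string, f ∝ √T, so the new frequency is 122.7·√1.037 = 124.9493 Hz.
f_beat = |124.9493 − 122.7| = 2.25 Hz.

2.25 Hz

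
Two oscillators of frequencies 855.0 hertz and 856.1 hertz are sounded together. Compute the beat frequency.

1.1 Hz

f_beat = |f₁ − f₂|.
|855.0 − 856.1| = 1.1 Hz.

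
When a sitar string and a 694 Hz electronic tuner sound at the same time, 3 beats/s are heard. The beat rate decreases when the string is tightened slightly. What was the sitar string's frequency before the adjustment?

|f − 694| = 3, so the sitar string was at either 691 Hz or 697 Hz.
Increasing tension raises a string's frequency; the adjustment raises the sitar string's frequency.
The beat rate fell, so the adjustment moved the sitar string toward 694 Hz — it must have started below the reference.

691 Hz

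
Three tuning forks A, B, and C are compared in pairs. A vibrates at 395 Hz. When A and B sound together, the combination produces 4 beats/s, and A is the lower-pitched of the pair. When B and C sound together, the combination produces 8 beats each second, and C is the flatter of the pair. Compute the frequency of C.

391 Hz

B is above A, so f_B = 395 + 4 = 399 Hz.
C is below B, so f_C = 399 − 8 = 391 Hz.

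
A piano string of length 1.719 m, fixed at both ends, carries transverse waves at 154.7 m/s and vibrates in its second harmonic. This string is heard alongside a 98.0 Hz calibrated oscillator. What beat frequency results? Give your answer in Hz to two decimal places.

For a string fixed at both ends, f_n = n·v/(2L) = 2·154.7/(2·1.719) = 89.9942 Hz.
f_beat = |89.9942 − 98.0| = 8.01 Hz.

8.01 Hz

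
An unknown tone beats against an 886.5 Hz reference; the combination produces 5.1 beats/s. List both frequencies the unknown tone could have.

881.4 Hz or 891.6 Hz

|f − 886.5| = 5.1, so f = 886.5 ± 5.1.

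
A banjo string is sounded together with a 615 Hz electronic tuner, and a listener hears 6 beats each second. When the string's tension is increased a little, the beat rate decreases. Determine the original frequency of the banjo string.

|f − 615| = 6, so the banjo string was at either 609 Hz or 621 Hz.
Higher tension means higher frequency; the adjustment raises the banjo string's frequency.
The beat rate fell, so the adjustment moved the banjo string toward 615 Hz — it must have started below the reference.

609 Hz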